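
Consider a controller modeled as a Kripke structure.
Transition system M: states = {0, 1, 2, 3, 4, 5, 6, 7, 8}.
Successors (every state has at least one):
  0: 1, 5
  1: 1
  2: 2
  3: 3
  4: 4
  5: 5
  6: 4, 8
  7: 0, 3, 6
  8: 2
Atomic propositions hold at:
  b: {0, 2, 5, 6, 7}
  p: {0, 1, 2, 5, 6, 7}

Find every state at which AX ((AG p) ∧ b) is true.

{2, 5, 8}

AG p: greatest fixpoint, start Z0 = {0, 1, 2, 5, 6, 7}, keep only states in Sat with every successor in Z. Z1 = {0, 1, 2, 5}; fixed.
Sat(AG p) = {0, 1, 2, 5}
Sat((AG p) ∧ b) = {0, 2, 5}
Sat(AX ((AG p) ∧ b)) = {s : every successor in {0, 2, 5}} = {2, 5, 8}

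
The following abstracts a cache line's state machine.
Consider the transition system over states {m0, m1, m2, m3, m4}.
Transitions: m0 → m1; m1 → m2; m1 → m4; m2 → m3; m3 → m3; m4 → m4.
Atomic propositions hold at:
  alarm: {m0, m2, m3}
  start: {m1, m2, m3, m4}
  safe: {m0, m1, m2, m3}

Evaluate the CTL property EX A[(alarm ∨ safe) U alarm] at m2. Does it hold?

Yes

Sat(alarm ∨ safe) = {m0, m1, m2, m3}
A[(alarm ∨ safe) U alarm]: least fixpoint, start Z0 = Sat(alarm) = {m0, m2, m3}, add states in Sat(alarm ∨ safe) with every successor in Z. Already a fixed point.
Sat(A[(alarm ∨ safe) U alarm]) = {m0, m2, m3}
Sat(EX A[(alarm ∨ safe) U alarm]) = {s : some successor in {m0, m2, m3}} = {m1, m2, m3}
m2 ∈ Sat(EX A[(alarm ∨ safe) U alarm]) = {m1, m2, m3}, so the formula holds at m2.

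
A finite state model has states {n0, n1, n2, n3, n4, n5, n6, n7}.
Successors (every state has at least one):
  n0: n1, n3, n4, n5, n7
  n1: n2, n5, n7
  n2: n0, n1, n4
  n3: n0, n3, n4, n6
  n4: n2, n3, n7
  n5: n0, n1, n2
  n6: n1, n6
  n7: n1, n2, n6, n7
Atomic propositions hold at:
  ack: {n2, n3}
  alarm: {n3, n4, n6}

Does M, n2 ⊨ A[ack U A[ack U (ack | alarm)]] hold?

Yes

Sat(ack | alarm) = {n2, n3, n4, n6}
A[ack U (ack | alarm)]: least fixpoint, start Z0 = Sat((ack | alarm)) = {n2, n3, n4, n6}, add states in Sat(ack) with every successor in Z. Already a fixed point.
Sat(A[ack U (ack | alarm)]) = {n2, n3, n4, n6}
A[ack U A[ack U (ack | alarm)]]: least fixpoint, start Z0 = Sat(A[ack U (ack | alarm)]) = {n2, n3, n4, n6}, add states in Sat(ack) with every successor in Z. Already a fixed point.
Sat(A[ack U A[ack U (ack | alarm)]]) = {n2, n3, n4, n6}
n2 ∈ Sat(A[ack U A[ack U (ack | alarm)]]) = {n2, n3, n4, n6}, so the formula holds at n2.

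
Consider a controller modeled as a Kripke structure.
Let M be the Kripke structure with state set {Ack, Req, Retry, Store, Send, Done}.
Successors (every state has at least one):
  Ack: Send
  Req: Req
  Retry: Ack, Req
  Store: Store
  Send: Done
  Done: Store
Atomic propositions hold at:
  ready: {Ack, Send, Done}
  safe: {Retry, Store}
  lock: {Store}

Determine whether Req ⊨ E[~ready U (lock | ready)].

No

Sat(~ready) = {Req, Retry, Store}
Sat(lock | ready) = {Ack, Store, Send, Done}
E[~ready U (lock | ready)]: least fixpoint, start Z0 = Sat((lock | ready)) = {Ack, Store, Send, Done}, add states in Sat(~ready) with some successor in Z. Z1 = {Ack, Retry, Store, Send, Done}; fixed.
Sat(E[~ready U (lock | ready)]) = {Ack, Retry, Store, Send, Done}
Req ∉ Sat(E[~ready U (lock | ready)]) = {Ack, Retry, Store, Send, Done}, so the formula does not hold at Req.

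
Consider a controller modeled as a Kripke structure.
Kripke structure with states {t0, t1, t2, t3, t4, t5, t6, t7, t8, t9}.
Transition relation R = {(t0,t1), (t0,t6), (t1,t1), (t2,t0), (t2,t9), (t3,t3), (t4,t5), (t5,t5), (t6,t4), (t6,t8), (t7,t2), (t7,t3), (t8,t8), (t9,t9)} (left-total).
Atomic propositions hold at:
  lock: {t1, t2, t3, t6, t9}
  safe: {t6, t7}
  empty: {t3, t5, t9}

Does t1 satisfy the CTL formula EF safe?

No

EF safe: least fixpoint, start Z0 = {t6, t7}, add states with some successor in Z. Z1 = {t0, t6, t7}; Z2 = {t0, t2, t6, t7}; fixed.
Sat(EF safe) = {t0, t2, t6, t7}
t1 ∉ Sat(EF safe) = {t0, t2, t6, t7}, so the formula does not hold at t1.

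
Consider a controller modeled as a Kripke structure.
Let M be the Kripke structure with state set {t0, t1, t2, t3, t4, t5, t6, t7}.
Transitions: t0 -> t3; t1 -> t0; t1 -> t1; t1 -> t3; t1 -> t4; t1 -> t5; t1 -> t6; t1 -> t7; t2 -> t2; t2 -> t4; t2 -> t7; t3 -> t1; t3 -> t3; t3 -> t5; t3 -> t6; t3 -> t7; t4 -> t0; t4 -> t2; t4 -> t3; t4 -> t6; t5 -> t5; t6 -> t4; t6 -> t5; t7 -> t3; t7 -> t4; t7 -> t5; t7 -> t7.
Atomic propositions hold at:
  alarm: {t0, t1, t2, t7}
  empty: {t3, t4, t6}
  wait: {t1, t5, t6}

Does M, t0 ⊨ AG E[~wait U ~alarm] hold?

Sat(~wait) = {t0, t2, t3, t4, t7}
Sat(~alarm) = {t3, t4, t5, t6}
E[~wait U ~alarm]: least fixpoint, start Z0 = Sat(~alarm) = {t3, t4, t5, t6}, add states in Sat(~wait) with some successor in Z. Z1 = {t0, t2, t3, t4, t5, t6, t7}; fixed.
Sat(E[~wait U ~alarm]) = {t0, t2, t3, t4, t5, t6, t7}
AG E[~wait U ~alarm]: greatest fixpoint, start Z0 = {t0, t2, t3, t4, t5, t6, t7}, keep only states in Sat with every successor in Z. Z1 = {t0, t2, t4, t5, t6, t7}; Z2 = {t2, t5, t6}; Z3 = {t5}; fixed.
Sat(AG E[~wait U ~alarm]) = {t5}
t0 ∉ Sat(AG E[~wait U ~alarm]) = {t5}, so the formula does not hold at t0.

No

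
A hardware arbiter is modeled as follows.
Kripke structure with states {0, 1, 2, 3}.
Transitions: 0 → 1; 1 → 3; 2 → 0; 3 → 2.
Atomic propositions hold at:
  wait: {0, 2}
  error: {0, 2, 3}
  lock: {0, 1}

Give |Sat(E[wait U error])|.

E[wait U error]: least fixpoint, start Z0 = Sat(error) = {0, 2, 3}, add states in Sat(wait) with some successor in Z. Already a fixed point.
Sat(E[wait U error]) = {0, 2, 3}
|Sat(E[wait U error])| = |{0, 2, 3}| = 3.

3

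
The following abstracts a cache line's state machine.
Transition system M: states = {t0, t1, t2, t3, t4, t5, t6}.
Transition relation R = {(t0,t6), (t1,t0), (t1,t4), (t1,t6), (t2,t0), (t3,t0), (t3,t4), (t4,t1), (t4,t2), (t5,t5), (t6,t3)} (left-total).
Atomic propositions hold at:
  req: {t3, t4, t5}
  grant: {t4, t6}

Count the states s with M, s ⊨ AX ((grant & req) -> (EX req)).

5

Sat(grant & req) = {t4}
Sat(EX req) = {s : some successor in {t3, t4, t5}} = {t1, t3, t5, t6}
Sat((grant & req) -> (EX req)) = {t0, t1, t2, t3, t5, t6}
Sat(AX ((grant & req) -> (EX req))) = {s : every successor in {t0, t1, t2, t3, t5, t6}} = {t0, t2, t4, t5, t6}
|Sat(AX ((grant & req) -> (EX req)))| = |{t0, t2, t4, t5, t6}| = 5.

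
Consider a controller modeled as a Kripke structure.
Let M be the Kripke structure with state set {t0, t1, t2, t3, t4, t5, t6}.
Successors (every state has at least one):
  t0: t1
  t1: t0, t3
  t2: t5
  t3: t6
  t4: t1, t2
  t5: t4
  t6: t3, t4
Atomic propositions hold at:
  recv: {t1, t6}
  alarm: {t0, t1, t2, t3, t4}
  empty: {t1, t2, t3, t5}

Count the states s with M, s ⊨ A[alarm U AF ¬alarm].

Sat(¬alarm) = {t5, t6}
AF ¬alarm: least fixpoint, start Z0 = {t5, t6}, add states with every successor in Z. Z1 = {t2, t3, t5, t6}; fixed.
Sat(AF ¬alarm) = {t2, t3, t5, t6}
A[alarm U AF ¬alarm]: least fixpoint, start Z0 = Sat(AF ¬alarm) = {t2, t3, t5, t6}, add states in Sat(alarm) with every successor in Z. Already a fixed point.
Sat(A[alarm U AF ¬alarm]) = {t2, t3, t5, t6}
|Sat(A[alarm U AF ¬alarm])| = |{t2, t3, t5, t6}| = 4.

4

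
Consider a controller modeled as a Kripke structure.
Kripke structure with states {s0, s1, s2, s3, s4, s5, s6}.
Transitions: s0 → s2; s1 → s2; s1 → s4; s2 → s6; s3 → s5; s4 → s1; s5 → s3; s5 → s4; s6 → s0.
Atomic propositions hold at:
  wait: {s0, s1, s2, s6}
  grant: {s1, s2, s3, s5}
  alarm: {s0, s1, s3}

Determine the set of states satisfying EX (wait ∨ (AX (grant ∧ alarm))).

Sat(grant ∧ alarm) = {s1, s3}
Sat(AX (grant ∧ alarm)) = {s : every successor in {s1, s3}} = {s4}
Sat(wait ∨ (AX (grant ∧ alarm))) = {s0, s1, s2, s4, s6}
Sat(EX (wait ∨ (AX (grant ∧ alarm)))) = {s : some successor in {s0, s1, s2, s4, s6}} = {s0, s1, s2, s4, s5, s6}

{s0, s1, s2, s4, s5, s6}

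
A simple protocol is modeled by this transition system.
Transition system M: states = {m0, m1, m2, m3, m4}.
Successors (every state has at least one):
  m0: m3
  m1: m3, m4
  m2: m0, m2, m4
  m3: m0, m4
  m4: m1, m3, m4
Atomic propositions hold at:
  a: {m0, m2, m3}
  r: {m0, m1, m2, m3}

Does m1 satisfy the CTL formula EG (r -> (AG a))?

AG a: greatest fixpoint, start Z0 = {m0, m2, m3}, keep only states in Sat with every successor in Z. Z1 = {m0}; Z2 = ∅; fixed.
Sat(AG a) = ∅
Sat(r -> (AG a)) = {m4}
EG (r -> (AG a)): greatest fixpoint, start Z0 = {m4}, keep only states in Sat with some successor in Z. Already a fixed point.
Sat(EG (r -> (AG a))) = {m4}
m1 ∉ Sat(EG (r -> (AG a))) = {m4}, so the formula does not hold at m1.

No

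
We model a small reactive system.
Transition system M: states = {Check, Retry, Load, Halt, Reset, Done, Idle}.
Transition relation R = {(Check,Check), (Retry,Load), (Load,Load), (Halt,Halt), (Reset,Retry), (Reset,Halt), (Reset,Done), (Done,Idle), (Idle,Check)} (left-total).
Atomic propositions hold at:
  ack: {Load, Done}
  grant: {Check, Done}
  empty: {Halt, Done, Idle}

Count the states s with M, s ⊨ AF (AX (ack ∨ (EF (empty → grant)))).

Sat(empty → grant) = {Check, Retry, Load, Reset, Done}
EF (empty → grant): least fixpoint, start Z0 = {Check, Retry, Load, Reset, Done}, add states with some successor in Z. Z1 = {Check, Retry, Load, Reset, Done, Idle}; fixed.
Sat(EF (empty → grant)) = {Check, Retry, Load, Reset, Done, Idle}
Sat(ack ∨ (EF (empty → grant))) = {Check, Retry, Load, Reset, Done, Idle}
Sat(AX (ack ∨ (EF (empty → grant)))) = {s : every successor in {Check, Retry, Load, Reset, Done, Idle}} = {Check, Retry, Load, Done, Idle}
AF (AX (ack ∨ (EF (empty → grant)))): least fixpoint, start Z0 = {Check, Retry, Load, Done, Idle}, add states with every successor in Z. Already a fixed point.
Sat(AF (AX (ack ∨ (EF (empty → grant))))) = {Check, Retry, Load, Done, Idle}
|Sat(AF (AX (ack ∨ (EF (empty → grant)))))| = |{Check, Retry, Load, Done, Idle}| = 5.

5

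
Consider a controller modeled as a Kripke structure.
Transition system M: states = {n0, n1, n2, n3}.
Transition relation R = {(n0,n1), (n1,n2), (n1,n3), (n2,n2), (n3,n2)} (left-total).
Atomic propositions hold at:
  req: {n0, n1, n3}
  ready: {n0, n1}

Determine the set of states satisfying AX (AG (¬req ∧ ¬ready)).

Sat(¬req) = {n2}
Sat(¬ready) = {n2, n3}
Sat(¬req ∧ ¬ready) = {n2}
AG (¬req ∧ ¬ready): greatest fixpoint, start Z0 = {n2}, keep only states in Sat with every successor in Z. Already a fixed point.
Sat(AG (¬req ∧ ¬ready)) = {n2}
Sat(AX (AG (¬req ∧ ¬ready))) = {s : every successor in {n2}} = {n2, n3}

{n2, n3}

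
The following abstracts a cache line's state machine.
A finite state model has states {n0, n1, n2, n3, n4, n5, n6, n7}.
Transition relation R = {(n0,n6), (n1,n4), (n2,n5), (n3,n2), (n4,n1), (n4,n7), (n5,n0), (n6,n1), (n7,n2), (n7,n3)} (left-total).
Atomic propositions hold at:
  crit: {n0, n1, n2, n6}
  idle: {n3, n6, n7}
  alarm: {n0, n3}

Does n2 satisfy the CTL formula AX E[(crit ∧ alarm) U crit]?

No

Sat(crit ∧ alarm) = {n0}
E[(crit ∧ alarm) U crit]: least fixpoint, start Z0 = Sat(crit) = {n0, n1, n2, n6}, add states in Sat(crit ∧ alarm) with some successor in Z. Already a fixed point.
Sat(E[(crit ∧ alarm) U crit]) = {n0, n1, n2, n6}
Sat(AX E[(crit ∧ alarm) U crit]) = {s : every successor in {n0, n1, n2, n6}} = {n0, n3, n5, n6}
n2 ∉ Sat(AX E[(crit ∧ alarm) U crit]) = {n0, n3, n5, n6}, so the formula does not hold at n2.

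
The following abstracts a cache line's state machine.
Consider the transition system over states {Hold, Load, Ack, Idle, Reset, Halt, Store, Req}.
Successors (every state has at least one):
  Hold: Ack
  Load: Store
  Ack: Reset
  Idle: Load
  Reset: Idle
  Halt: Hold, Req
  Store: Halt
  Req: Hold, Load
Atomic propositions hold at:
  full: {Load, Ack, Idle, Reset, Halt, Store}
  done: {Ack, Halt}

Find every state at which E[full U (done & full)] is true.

{Load, Ack, Idle, Reset, Halt, Store}

Sat(done & full) = {Ack, Halt}
E[full U (done & full)]: least fixpoint, start Z0 = Sat((done & full)) = {Ack, Halt}, add states in Sat(full) with some successor in Z. Z1 = {Ack, Halt, Store}; Z2 = {Load, Ack, Halt, Store}; Z3 = {Load, Ack, Idle, Halt, Store}; Z4 = {Load, Ack, Idle, Reset, Halt, Store}; fixed.
Sat(E[full U (done & full)]) = {Load, Ack, Idle, Reset, Halt, Store}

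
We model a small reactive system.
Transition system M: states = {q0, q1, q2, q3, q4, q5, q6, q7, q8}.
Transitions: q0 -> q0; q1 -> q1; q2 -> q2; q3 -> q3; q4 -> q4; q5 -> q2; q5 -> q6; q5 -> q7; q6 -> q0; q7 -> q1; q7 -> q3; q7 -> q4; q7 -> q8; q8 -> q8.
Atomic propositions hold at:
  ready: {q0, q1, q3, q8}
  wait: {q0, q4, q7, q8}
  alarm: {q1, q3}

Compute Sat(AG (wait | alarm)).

Sat(wait | alarm) = {q0, q1, q3, q4, q7, q8}
AG (wait | alarm): greatest fixpoint, start Z0 = {q0, q1, q3, q4, q7, q8}, keep only states in Sat with every successor in Z. Already a fixed point.
Sat(AG (wait | alarm)) = {q0, q1, q3, q4, q7, q8}

{q0, q1, q3, q4, q7, q8}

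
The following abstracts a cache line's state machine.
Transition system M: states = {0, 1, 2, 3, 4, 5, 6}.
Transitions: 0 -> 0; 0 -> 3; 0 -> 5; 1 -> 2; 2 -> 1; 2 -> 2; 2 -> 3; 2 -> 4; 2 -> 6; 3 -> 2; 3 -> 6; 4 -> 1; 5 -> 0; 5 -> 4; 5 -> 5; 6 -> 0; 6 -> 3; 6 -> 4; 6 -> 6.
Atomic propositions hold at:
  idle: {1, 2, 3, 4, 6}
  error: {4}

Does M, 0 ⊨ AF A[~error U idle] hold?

Sat(~error) = {0, 1, 2, 3, 5, 6}
A[~error U idle]: least fixpoint, start Z0 = Sat(idle) = {1, 2, 3, 4, 6}, add states in Sat(~error) with every successor in Z. Already a fixed point.
Sat(A[~error U idle]) = {1, 2, 3, 4, 6}
AF A[~error U idle]: least fixpoint, start Z0 = {1, 2, 3, 4, 6}, add states with every successor in Z. Already a fixed point.
Sat(AF A[~error U idle]) = {1, 2, 3, 4, 6}
0 ∉ Sat(AF A[~error U idle]) = {1, 2, 3, 4, 6}, so the formula does not hold at 0.

No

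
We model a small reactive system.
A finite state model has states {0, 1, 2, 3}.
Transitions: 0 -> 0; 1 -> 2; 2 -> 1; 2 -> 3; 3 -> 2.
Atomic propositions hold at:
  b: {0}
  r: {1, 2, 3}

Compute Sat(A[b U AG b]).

AG b: greatest fixpoint, start Z0 = {0}, keep only states in Sat with every successor in Z. Already a fixed point.
Sat(AG b) = {0}
A[b U AG b]: least fixpoint, start Z0 = Sat(AG b) = {0}, add states in Sat(b) with every successor in Z. Already a fixed point.
Sat(A[b U AG b]) = {0}

{0}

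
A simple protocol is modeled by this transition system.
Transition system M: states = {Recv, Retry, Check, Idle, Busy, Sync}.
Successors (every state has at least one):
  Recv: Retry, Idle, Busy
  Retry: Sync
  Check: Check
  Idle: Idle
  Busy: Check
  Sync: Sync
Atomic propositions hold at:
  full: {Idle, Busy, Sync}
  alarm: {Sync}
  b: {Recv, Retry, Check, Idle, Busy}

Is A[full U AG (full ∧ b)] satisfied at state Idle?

Yes

Sat(full ∧ b) = {Idle, Busy}
AG (full ∧ b): greatest fixpoint, start Z0 = {Idle, Busy}, keep only states in Sat with every successor in Z. Z1 = {Idle}; fixed.
Sat(AG (full ∧ b)) = {Idle}
A[full U AG (full ∧ b)]: least fixpoint, start Z0 = Sat(AG (full ∧ b)) = {Idle}, add states in Sat(full) with every successor in Z. Already a fixed point.
Sat(A[full U AG (full ∧ b)]) = {Idle}
Idle ∈ Sat(A[full U AG (full ∧ b)]) = {Idle}, so the formula holds at Idle.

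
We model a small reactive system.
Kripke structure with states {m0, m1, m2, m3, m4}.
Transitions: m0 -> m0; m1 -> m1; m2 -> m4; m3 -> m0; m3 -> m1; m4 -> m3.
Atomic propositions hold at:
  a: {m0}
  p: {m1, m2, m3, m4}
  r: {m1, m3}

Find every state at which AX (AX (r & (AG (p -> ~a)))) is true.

Sat(~a) = {m1, m2, m3, m4}
Sat(p -> ~a) = {m0, m1, m2, m3, m4}
AG (p -> ~a): greatest fixpoint, start Z0 = {m0, m1, m2, m3, m4}, keep only states in Sat with every successor in Z. Already a fixed point.
Sat(AG (p -> ~a)) = {m0, m1, m2, m3, m4}
Sat(r & (AG (p -> ~a))) = {m1, m3}
Sat(AX (r & (AG (p -> ~a)))) = {s : every successor in {m1, m3}} = {m1, m4}
Sat(AX (AX (r & (AG (p -> ~a))))) = {s : every successor in {m1, m4}} = {m1, m2}

{m1, m2}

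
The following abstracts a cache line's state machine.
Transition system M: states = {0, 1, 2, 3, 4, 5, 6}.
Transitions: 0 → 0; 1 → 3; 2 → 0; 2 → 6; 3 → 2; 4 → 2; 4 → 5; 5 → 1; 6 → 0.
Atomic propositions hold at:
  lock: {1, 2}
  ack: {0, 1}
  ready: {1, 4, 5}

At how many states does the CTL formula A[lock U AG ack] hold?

1

AG ack: greatest fixpoint, start Z0 = {0, 1}, keep only states in Sat with every successor in Z. Z1 = {0}; fixed.
Sat(AG ack) = {0}
A[lock U AG ack]: least fixpoint, start Z0 = Sat(AG ack) = {0}, add states in Sat(lock) with every successor in Z. Already a fixed point.
Sat(A[lock U AG ack]) = {0}
|Sat(A[lock U AG ack])| = |{0}| = 1.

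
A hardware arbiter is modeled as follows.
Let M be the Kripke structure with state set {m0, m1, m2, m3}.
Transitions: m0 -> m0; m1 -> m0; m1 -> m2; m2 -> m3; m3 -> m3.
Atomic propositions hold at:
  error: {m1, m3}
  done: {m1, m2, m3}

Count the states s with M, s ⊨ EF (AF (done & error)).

Sat(done & error) = {m1, m3}
AF (done & error): least fixpoint, start Z0 = {m1, m3}, add states with every successor in Z. Z1 = {m1, m2, m3}; fixed.
Sat(AF (done & error)) = {m1, m2, m3}
EF (AF (done & error)): least fixpoint, start Z0 = {m1, m2, m3}, add states with some successor in Z. Already a fixed point.
Sat(EF (AF (done & error))) = {m1, m2, m3}
|Sat(EF (AF (done & error)))| = |{m1, m2, m3}| = 3.

3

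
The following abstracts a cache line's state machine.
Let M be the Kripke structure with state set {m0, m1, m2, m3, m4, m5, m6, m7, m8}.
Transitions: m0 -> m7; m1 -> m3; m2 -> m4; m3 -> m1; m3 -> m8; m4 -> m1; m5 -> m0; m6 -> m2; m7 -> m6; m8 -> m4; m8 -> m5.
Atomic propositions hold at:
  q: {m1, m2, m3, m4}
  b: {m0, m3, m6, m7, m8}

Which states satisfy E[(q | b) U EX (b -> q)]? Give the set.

Sat(q | b) = {m0, m1, m2, m3, m4, m6, m7, m8}
Sat(b -> q) = {m1, m2, m3, m4, m5}
Sat(EX (b -> q)) = {s : some successor in {m1, m2, m3, m4, m5}} = {m1, m2, m3, m4, m6, m8}
E[(q | b) U EX (b -> q)]: least fixpoint, start Z0 = Sat(EX (b -> q)) = {m1, m2, m3, m4, m6, m8}, add states in Sat(q | b) with some successor in Z. Z1 = {m1, m2, m3, m4, m6, m7, m8}; Z2 = {m0, m1, m2, m3, m4, m6, m7, m8}; fixed.
Sat(E[(q | b) U EX (b -> q)]) = {m0, m1, m2, m3, m4, m6, m7, m8}

{m0, m1, m2, m3, m4, m6, m7, m8}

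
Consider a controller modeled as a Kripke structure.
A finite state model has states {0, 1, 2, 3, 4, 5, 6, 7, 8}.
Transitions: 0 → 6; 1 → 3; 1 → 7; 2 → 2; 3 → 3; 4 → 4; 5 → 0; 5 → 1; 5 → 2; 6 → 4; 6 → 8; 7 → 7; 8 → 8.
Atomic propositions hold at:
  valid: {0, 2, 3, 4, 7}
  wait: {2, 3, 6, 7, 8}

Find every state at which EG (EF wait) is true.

EF wait: least fixpoint, start Z0 = {2, 3, 6, 7, 8}, add states with some successor in Z. Z1 = {0, 1, 2, 3, 5, 6, 7, 8}; fixed.
Sat(EF wait) = {0, 1, 2, 3, 5, 6, 7, 8}
EG (EF wait): greatest fixpoint, start Z0 = {0, 1, 2, 3, 5, 6, 7, 8}, keep only states in Sat with some successor in Z. Already a fixed point.
Sat(EG (EF wait)) = {0, 1, 2, 3, 5, 6, 7, 8}

{0, 1, 2, 3, 5, 6, 7, 8}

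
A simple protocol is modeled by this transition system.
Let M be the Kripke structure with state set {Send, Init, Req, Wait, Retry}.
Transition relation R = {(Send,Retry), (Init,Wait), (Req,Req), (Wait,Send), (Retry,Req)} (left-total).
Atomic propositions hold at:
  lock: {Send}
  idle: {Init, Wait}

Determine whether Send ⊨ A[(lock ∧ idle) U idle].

Sat(lock ∧ idle) = ∅
A[(lock ∧ idle) U idle]: least fixpoint, start Z0 = Sat(idle) = {Init, Wait}, add states in Sat(lock ∧ idle) with every successor in Z. Already a fixed point.
Sat(A[(lock ∧ idle) U idle]) = {Init, Wait}
Send ∉ Sat(A[(lock ∧ idle) U idle]) = {Init, Wait}, so the formula does not hold at Send.

No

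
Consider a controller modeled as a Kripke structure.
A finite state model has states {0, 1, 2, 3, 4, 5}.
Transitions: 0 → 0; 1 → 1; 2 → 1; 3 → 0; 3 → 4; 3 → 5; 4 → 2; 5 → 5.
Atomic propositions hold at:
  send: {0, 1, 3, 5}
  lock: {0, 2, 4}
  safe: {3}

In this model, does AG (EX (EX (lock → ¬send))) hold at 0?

No

Sat(¬send) = {2, 4}
Sat(lock → ¬send) = {1, 2, 3, 4, 5}
Sat(EX (lock → ¬send)) = {s : some successor in {1, 2, 3, 4, 5}} = {1, 2, 3, 4, 5}
Sat(EX (EX (lock → ¬send))) = {s : some successor in {1, 2, 3, 4, 5}} = {1, 2, 3, 4, 5}
AG (EX (EX (lock → ¬send))): greatest fixpoint, start Z0 = {1, 2, 3, 4, 5}, keep only states in Sat with every successor in Z. Z1 = {1, 2, 4, 5}; fixed.
Sat(AG (EX (EX (lock → ¬send)))) = {1, 2, 4, 5}
0 ∉ Sat(AG (EX (EX (lock → ¬send)))) = {1, 2, 4, 5}, so the formula does not hold at 0.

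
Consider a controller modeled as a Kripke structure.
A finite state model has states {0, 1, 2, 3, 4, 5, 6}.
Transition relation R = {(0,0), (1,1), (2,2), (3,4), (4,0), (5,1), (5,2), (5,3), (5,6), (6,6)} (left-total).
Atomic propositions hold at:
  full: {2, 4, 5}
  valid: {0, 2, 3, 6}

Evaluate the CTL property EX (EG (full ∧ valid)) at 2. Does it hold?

Yes

Sat(full ∧ valid) = {2}
EG (full ∧ valid): greatest fixpoint, start Z0 = {2}, keep only states in Sat with some successor in Z. Already a fixed point.
Sat(EG (full ∧ valid)) = {2}
Sat(EX (EG (full ∧ valid))) = {s : some successor in {2}} = {2, 5}
2 ∈ Sat(EX (EG (full ∧ valid))) = {2, 5}, so the formula holds at 2.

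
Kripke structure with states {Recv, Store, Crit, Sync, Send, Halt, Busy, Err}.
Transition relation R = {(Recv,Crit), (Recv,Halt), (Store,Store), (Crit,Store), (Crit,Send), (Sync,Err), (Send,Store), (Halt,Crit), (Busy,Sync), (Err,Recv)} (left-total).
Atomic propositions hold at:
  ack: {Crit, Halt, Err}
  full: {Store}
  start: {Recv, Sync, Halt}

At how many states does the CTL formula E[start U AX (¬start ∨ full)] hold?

Sat(¬start) = {Store, Crit, Send, Busy, Err}
Sat(¬start ∨ full) = {Store, Crit, Send, Busy, Err}
Sat(AX (¬start ∨ full)) = {s : every successor in {Store, Crit, Send, Busy, Err}} = {Store, Crit, Sync, Send, Halt}
E[start U AX (¬start ∨ full)]: least fixpoint, start Z0 = Sat(AX (¬start ∨ full)) = {Store, Crit, Sync, Send, Halt}, add states in Sat(start) with some successor in Z. Z1 = {Recv, Store, Crit, Sync, Send, Halt}; fixed.
Sat(E[start U AX (¬start ∨ full)]) = {Recv, Store, Crit, Sync, Send, Halt}
|Sat(E[start U AX (¬start ∨ full)])| = |{Recv, Store, Crit, Sync, Send, Halt}| = 6.

6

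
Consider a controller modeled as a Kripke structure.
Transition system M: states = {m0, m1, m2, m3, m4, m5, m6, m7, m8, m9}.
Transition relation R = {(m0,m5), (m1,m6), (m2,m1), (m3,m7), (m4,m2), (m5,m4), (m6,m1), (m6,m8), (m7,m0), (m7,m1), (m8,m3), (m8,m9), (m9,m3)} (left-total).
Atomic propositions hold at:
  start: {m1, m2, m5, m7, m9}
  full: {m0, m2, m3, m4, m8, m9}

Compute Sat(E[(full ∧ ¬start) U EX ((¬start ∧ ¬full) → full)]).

{m0, m2, m3, m4, m5, m6, m7, m8, m9}

Sat(¬start) = {m0, m3, m4, m6, m8}
Sat(full ∧ ¬start) = {m0, m3, m4, m8}
Sat(¬full) = {m1, m5, m6, m7}
Sat(¬start ∧ ¬full) = {m6}
Sat((¬start ∧ ¬full) → full) = {m0, m1, m2, m3, m4, m5, m7, m8, m9}
Sat(EX ((¬start ∧ ¬full) → full)) = {s : some successor in {m0, m1, m2, m3, m4, m5, m7, m8, m9}} = {m0, m2, m3, m4, m5, m6, m7, m8, m9}
E[(full ∧ ¬start) U EX ((¬start ∧ ¬full) → full)]: least fixpoint, start Z0 = Sat(EX ((¬start ∧ ¬full) → full)) = {m0, m2, m3, m4, m5, m6, m7, m8, m9}, add states in Sat(full ∧ ¬start) with some successor in Z. Already a fixed point.
Sat(E[(full ∧ ¬start) U EX ((¬start ∧ ¬full) → full)]) = {m0, m2, m3, m4, m5, m6, m7, m8, m9}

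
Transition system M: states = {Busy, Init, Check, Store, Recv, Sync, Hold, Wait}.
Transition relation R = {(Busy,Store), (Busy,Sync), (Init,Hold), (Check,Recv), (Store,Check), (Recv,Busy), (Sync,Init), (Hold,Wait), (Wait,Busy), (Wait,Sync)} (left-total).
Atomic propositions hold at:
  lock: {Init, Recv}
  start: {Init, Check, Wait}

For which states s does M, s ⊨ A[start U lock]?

A[start U lock]: least fixpoint, start Z0 = Sat(lock) = {Init, Recv}, add states in Sat(start) with every successor in Z. Z1 = {Init, Check, Recv}; fixed.
Sat(A[start U lock]) = {Init, Check, Recv}

{Init, Check, Recv}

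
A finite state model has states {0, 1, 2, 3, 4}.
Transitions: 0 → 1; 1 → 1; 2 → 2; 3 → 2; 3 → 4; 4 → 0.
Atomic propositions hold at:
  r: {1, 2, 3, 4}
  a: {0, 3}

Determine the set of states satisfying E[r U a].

{0, 3, 4}

E[r U a]: least fixpoint, start Z0 = Sat(a) = {0, 3}, add states in Sat(r) with some successor in Z. Z1 = {0, 3, 4}; fixed.
Sat(E[r U a]) = {0, 3, 4}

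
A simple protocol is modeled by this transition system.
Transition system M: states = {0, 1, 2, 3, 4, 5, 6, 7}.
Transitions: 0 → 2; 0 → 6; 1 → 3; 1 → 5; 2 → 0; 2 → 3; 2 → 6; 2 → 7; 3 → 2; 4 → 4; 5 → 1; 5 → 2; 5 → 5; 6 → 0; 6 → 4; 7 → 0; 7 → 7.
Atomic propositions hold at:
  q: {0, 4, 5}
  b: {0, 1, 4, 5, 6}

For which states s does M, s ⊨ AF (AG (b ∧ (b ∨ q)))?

Sat(b ∨ q) = {0, 1, 4, 5, 6}
Sat(b ∧ (b ∨ q)) = {0, 1, 4, 5, 6}
AG (b ∧ (b ∨ q)): greatest fixpoint, start Z0 = {0, 1, 4, 5, 6}, keep only states in Sat with every successor in Z. Z1 = {4, 6}; Z2 = {4}; fixed.
Sat(AG (b ∧ (b ∨ q))) = {4}
AF (AG (b ∧ (b ∨ q))): least fixpoint, start Z0 = {4}, add states with every successor in Z. Already a fixed point.
Sat(AF (AG (b ∧ (b ∨ q)))) = {4}

{4}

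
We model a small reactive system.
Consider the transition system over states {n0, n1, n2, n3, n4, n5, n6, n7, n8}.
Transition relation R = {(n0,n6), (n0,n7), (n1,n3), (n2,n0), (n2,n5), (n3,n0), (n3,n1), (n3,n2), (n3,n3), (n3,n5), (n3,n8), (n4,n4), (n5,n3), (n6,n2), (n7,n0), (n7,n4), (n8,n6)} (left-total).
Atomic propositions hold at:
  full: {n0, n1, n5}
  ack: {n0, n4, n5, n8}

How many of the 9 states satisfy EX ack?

Sat(EX ack) = {s : some successor in {n0, n4, n5, n8}} = {n2, n3, n4, n7}
|Sat(EX ack)| = |{n2, n3, n4, n7}| = 4.

4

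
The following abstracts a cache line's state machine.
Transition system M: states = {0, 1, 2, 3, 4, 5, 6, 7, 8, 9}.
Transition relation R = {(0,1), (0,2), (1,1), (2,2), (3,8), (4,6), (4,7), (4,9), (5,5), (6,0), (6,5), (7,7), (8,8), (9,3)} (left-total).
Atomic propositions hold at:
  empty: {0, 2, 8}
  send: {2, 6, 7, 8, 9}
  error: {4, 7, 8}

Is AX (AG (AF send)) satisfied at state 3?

AF send: least fixpoint, start Z0 = {2, 6, 7, 8, 9}, add states with every successor in Z. Z1 = {2, 3, 4, 6, 7, 8, 9}; fixed.
Sat(AF send) = {2, 3, 4, 6, 7, 8, 9}
AG (AF send): greatest fixpoint, start Z0 = {2, 3, 4, 6, 7, 8, 9}, keep only states in Sat with every successor in Z. Z1 = {2, 3, 4, 7, 8, 9}; Z2 = {2, 3, 7, 8, 9}; fixed.
Sat(AG (AF send)) = {2, 3, 7, 8, 9}
Sat(AX (AG (AF send))) = {s : every successor in {2, 3, 7, 8, 9}} = {2, 3, 7, 8, 9}
3 ∈ Sat(AX (AG (AF send))) = {2, 3, 7, 8, 9}, so the formula holds at 3.

Yes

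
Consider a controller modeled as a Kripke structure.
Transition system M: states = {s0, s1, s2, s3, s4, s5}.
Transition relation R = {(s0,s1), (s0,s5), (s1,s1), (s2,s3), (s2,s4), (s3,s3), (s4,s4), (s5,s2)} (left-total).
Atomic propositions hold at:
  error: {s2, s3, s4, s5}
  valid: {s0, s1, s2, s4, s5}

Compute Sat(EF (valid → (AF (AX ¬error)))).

Sat(¬error) = {s0, s1}
Sat(AX ¬error) = {s : every successor in {s0, s1}} = {s1}
AF (AX ¬error): least fixpoint, start Z0 = {s1}, add states with every successor in Z. Already a fixed point.
Sat(AF (AX ¬error)) = {s1}
Sat(valid → (AF (AX ¬error))) = {s1, s3}
EF (valid → (AF (AX ¬error))): least fixpoint, start Z0 = {s1, s3}, add states with some successor in Z. Z1 = {s0, s1, s2, s3}; Z2 = {s0, s1, s2, s3, s5}; fixed.
Sat(EF (valid → (AF (AX ¬error)))) = {s0, s1, s2, s3, s5}

{s0, s1, s2, s3, s5}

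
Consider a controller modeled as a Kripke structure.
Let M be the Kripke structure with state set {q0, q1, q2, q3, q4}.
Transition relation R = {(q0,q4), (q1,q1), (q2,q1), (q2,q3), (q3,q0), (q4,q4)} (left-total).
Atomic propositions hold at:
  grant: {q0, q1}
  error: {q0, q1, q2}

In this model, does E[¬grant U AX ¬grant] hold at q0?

Yes

Sat(¬grant) = {q2, q3, q4}
Sat(AX ¬grant) = {s : every successor in {q2, q3, q4}} = {q0, q4}
E[¬grant U AX ¬grant]: least fixpoint, start Z0 = Sat(AX ¬grant) = {q0, q4}, add states in Sat(¬grant) with some successor in Z. Z1 = {q0, q3, q4}; Z2 = {q0, q2, q3, q4}; fixed.
Sat(E[¬grant U AX ¬grant]) = {q0, q2, q3, q4}
q0 ∈ Sat(E[¬grant U AX ¬grant]) = {q0, q2, q3, q4}, so the formula holds at q0.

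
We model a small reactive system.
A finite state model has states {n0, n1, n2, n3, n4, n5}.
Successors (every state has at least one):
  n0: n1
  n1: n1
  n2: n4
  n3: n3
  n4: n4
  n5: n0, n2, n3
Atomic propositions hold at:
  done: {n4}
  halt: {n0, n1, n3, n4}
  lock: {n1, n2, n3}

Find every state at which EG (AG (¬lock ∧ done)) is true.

{n4}

Sat(¬lock) = {n0, n4, n5}
Sat(¬lock ∧ done) = {n4}
AG (¬lock ∧ done): greatest fixpoint, start Z0 = {n4}, keep only states in Sat with every successor in Z. Already a fixed point.
Sat(AG (¬lock ∧ done)) = {n4}
EG (AG (¬lock ∧ done)): greatest fixpoint, start Z0 = {n4}, keep only states in Sat with some successor in Z. Already a fixed point.
Sat(EG (AG (¬lock ∧ done))) = {n4}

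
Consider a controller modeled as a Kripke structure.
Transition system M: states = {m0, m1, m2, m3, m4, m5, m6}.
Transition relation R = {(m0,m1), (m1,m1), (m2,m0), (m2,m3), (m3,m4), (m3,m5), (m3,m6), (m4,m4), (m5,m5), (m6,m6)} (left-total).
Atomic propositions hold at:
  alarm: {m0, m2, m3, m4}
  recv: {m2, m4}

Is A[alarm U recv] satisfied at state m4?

A[alarm U recv]: least fixpoint, start Z0 = Sat(recv) = {m2, m4}, add states in Sat(alarm) with every successor in Z. Already a fixed point.
Sat(A[alarm U recv]) = {m2, m4}
m4 ∈ Sat(A[alarm U recv]) = {m2, m4}, so the formula holds at m4.

Yes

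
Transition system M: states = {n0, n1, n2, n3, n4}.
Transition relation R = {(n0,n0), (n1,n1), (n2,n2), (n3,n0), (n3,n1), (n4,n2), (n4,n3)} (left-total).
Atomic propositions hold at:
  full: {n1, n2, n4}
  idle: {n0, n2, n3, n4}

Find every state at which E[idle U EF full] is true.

{n1, n2, n3, n4}

EF full: least fixpoint, start Z0 = {n1, n2, n4}, add states with some successor in Z. Z1 = {n1, n2, n3, n4}; fixed.
Sat(EF full) = {n1, n2, n3, n4}
E[idle U EF full]: least fixpoint, start Z0 = Sat(EF full) = {n1, n2, n3, n4}, add states in Sat(idle) with some successor in Z. Already a fixed point.
Sat(E[idle U EF full]) = {n1, n2, n3, n4}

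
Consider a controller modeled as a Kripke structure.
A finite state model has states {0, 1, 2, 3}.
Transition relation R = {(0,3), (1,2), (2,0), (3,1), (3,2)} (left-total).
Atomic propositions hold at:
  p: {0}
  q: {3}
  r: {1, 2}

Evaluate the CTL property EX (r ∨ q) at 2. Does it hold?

No

Sat(r ∨ q) = {1, 2, 3}
Sat(EX (r ∨ q)) = {s : some successor in {1, 2, 3}} = {0, 1, 3}
2 ∉ Sat(EX (r ∨ q)) = {0, 1, 3}, so the formula does not hold at 2.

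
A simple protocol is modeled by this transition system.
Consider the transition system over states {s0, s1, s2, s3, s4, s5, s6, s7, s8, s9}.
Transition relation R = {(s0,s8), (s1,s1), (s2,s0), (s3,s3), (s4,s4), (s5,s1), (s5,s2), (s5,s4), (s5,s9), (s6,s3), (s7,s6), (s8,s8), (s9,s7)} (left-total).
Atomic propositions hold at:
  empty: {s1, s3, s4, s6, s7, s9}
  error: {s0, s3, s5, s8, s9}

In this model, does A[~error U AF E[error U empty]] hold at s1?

Sat(~error) = {s1, s2, s4, s6, s7}
E[error U empty]: least fixpoint, start Z0 = Sat(empty) = {s1, s3, s4, s6, s7, s9}, add states in Sat(error) with some successor in Z. Z1 = {s1, s3, s4, s5, s6, s7, s9}; fixed.
Sat(E[error U empty]) = {s1, s3, s4, s5, s6, s7, s9}
AF E[error U empty]: least fixpoint, start Z0 = {s1, s3, s4, s5, s6, s7, s9}, add states with every successor in Z. Already a fixed point.
Sat(AF E[error U empty]) = {s1, s3, s4, s5, s6, s7, s9}
A[~error U AF E[error U empty]]: least fixpoint, start Z0 = Sat(AF E[error U empty]) = {s1, s3, s4, s5, s6, s7, s9}, add states in Sat(~error) with every successor in Z. Already a fixed point.
Sat(A[~error U AF E[error U empty]]) = {s1, s3, s4, s5, s6, s7, s9}
s1 ∈ Sat(A[~error U AF E[error U empty]]) = {s1, s3, s4, s5, s6, s7, s9}, so the formula holds at s1.

Yes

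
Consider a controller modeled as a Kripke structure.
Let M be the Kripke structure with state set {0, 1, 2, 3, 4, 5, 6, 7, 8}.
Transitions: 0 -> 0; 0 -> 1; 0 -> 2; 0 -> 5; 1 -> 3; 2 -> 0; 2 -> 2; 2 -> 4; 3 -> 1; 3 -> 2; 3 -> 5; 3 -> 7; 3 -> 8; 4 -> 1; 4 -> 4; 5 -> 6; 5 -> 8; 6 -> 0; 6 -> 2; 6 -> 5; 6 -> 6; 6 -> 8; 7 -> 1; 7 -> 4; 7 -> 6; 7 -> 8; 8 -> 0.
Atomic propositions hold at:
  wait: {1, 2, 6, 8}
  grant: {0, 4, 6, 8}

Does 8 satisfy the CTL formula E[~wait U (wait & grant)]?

Yes

Sat(~wait) = {0, 3, 4, 5, 7}
Sat(wait & grant) = {6, 8}
E[~wait U (wait & grant)]: least fixpoint, start Z0 = Sat((wait & grant)) = {6, 8}, add states in Sat(~wait) with some successor in Z. Z1 = {3, 5, 6, 7, 8}; Z2 = {0, 3, 5, 6, 7, 8}; fixed.
Sat(E[~wait U (wait & grant)]) = {0, 3, 5, 6, 7, 8}
8 ∈ Sat(E[~wait U (wait & grant)]) = {0, 3, 5, 6, 7, 8}, so the formula holds at 8.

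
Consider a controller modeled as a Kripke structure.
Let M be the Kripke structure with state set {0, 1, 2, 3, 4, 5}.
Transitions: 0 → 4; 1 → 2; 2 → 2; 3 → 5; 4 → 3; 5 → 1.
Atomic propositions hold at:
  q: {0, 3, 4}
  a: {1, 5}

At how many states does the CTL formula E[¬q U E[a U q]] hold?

Sat(¬q) = {1, 2, 5}
E[a U q]: least fixpoint, start Z0 = Sat(q) = {0, 3, 4}, add states in Sat(a) with some successor in Z. Already a fixed point.
Sat(E[a U q]) = {0, 3, 4}
E[¬q U E[a U q]]: least fixpoint, start Z0 = Sat(E[a U q]) = {0, 3, 4}, add states in Sat(¬q) with some successor in Z. Already a fixed point.
Sat(E[¬q U E[a U q]]) = {0, 3, 4}
|Sat(E[¬q U E[a U q]])| = |{0, 3, 4}| = 3.

3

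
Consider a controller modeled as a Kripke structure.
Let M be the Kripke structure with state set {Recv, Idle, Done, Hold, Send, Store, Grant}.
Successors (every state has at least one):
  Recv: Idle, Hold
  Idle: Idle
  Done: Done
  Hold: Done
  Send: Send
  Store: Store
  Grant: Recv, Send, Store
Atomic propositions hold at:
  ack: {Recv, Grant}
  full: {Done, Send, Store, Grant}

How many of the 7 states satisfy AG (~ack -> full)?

3

Sat(~ack) = {Idle, Done, Hold, Send, Store}
Sat(~ack -> full) = {Recv, Done, Send, Store, Grant}
AG (~ack -> full): greatest fixpoint, start Z0 = {Recv, Done, Send, Store, Grant}, keep only states in Sat with every successor in Z. Z1 = {Done, Send, Store, Grant}; Z2 = {Done, Send, Store}; fixed.
Sat(AG (~ack -> full)) = {Done, Send, Store}
|Sat(AG (~ack -> full))| = |{Done, Send, Store}| = 3.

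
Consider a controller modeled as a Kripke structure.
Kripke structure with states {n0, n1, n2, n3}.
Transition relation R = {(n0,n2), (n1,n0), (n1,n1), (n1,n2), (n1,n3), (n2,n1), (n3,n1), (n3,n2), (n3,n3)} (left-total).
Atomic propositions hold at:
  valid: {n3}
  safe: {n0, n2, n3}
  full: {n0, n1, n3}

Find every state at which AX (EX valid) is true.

Sat(EX valid) = {s : some successor in {n3}} = {n1, n3}
Sat(AX (EX valid)) = {s : every successor in {n1, n3}} = {n2}

{n2}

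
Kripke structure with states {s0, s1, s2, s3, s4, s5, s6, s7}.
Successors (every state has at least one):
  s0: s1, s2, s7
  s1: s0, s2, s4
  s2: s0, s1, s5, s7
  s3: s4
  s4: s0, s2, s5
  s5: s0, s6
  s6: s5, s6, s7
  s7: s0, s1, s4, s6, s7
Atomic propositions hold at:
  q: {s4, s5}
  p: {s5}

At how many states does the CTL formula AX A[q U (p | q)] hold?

1

Sat(p | q) = {s4, s5}
A[q U (p | q)]: least fixpoint, start Z0 = Sat((p | q)) = {s4, s5}, add states in Sat(q) with every successor in Z. Already a fixed point.
Sat(A[q U (p | q)]) = {s4, s5}
Sat(AX A[q U (p | q)]) = {s : every successor in {s4, s5}} = {s3}
|Sat(AX A[q U (p | q)])| = |{s3}| = 1.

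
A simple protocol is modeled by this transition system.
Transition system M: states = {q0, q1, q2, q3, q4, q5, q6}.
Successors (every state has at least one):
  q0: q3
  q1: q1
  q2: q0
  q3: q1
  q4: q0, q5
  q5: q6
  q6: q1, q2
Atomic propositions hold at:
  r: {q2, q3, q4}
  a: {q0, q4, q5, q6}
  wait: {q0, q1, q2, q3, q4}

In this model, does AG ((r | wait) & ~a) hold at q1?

Yes

Sat(r | wait) = {q0, q1, q2, q3, q4}
Sat(~a) = {q1, q2, q3}
Sat((r | wait) & ~a) = {q1, q2, q3}
AG ((r | wait) & ~a): greatest fixpoint, start Z0 = {q1, q2, q3}, keep only states in Sat with every successor in Z. Z1 = {q1, q3}; fixed.
Sat(AG ((r | wait) & ~a)) = {q1, q3}
q1 ∈ Sat(AG ((r | wait) & ~a)) = {q1, q3}, so the formula holds at q1.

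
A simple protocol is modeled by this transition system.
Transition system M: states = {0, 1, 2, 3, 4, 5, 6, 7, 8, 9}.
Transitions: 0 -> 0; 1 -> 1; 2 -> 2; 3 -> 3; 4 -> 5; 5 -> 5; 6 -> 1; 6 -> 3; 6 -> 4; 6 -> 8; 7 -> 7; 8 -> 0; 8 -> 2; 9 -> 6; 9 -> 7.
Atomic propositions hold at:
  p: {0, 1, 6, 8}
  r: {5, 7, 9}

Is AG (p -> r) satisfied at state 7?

Yes

Sat(p -> r) = {2, 3, 4, 5, 7, 9}
AG (p -> r): greatest fixpoint, start Z0 = {2, 3, 4, 5, 7, 9}, keep only states in Sat with every successor in Z. Z1 = {2, 3, 4, 5, 7}; fixed.
Sat(AG (p -> r)) = {2, 3, 4, 5, 7}
7 ∈ Sat(AG (p -> r)) = {2, 3, 4, 5, 7}, so the formula holds at 7.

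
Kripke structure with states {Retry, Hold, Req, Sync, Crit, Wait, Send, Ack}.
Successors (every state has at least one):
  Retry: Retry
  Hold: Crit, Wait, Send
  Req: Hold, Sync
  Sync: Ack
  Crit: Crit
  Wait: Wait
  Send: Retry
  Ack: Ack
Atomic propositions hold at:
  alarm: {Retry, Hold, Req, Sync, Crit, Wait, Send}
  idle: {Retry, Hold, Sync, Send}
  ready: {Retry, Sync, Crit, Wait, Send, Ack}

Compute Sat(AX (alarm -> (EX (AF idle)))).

AF idle: least fixpoint, start Z0 = {Retry, Hold, Sync, Send}, add states with every successor in Z. Z1 = {Retry, Hold, Req, Sync, Send}; fixed.
Sat(AF idle) = {Retry, Hold, Req, Sync, Send}
Sat(EX (AF idle)) = {s : some successor in {Retry, Hold, Req, Sync, Send}} = {Retry, Hold, Req, Send}
Sat(alarm -> (EX (AF idle))) = {Retry, Hold, Req, Send, Ack}
Sat(AX (alarm -> (EX (AF idle)))) = {s : every successor in {Retry, Hold, Req, Send, Ack}} = {Retry, Sync, Send, Ack}

{Retry, Sync, Send, Ack}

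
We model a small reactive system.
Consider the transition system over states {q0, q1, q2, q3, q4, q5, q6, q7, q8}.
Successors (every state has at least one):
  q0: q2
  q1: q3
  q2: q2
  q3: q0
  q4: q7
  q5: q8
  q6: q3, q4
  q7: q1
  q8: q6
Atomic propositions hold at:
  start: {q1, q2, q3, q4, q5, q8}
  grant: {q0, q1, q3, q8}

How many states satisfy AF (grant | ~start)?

8

Sat(~start) = {q0, q6, q7}
Sat(grant | ~start) = {q0, q1, q3, q6, q7, q8}
AF (grant | ~start): least fixpoint, start Z0 = {q0, q1, q3, q6, q7, q8}, add states with every successor in Z. Z1 = {q0, q1, q3, q4, q5, q6, q7, q8}; fixed.
Sat(AF (grant | ~start)) = {q0, q1, q3, q4, q5, q6, q7, q8}
|Sat(AF (grant | ~start))| = |{q0, q1, q3, q4, q5, q6, q7, q8}| = 8.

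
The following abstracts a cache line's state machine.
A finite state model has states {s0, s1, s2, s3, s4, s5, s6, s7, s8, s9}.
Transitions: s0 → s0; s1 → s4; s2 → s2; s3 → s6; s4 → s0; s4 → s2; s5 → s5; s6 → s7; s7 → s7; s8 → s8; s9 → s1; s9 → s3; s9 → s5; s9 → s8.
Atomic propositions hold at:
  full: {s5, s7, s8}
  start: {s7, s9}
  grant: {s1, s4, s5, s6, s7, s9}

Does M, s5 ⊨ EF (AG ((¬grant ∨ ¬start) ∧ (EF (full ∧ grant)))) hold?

Sat(¬grant) = {s0, s2, s3, s8}
Sat(¬start) = {s0, s1, s2, s3, s4, s5, s6, s8}
Sat(¬grant ∨ ¬start) = {s0, s1, s2, s3, s4, s5, s6, s8}
Sat(full ∧ grant) = {s5, s7}
EF (full ∧ grant): least fixpoint, start Z0 = {s5, s7}, add states with some successor in Z. Z1 = {s5, s6, s7, s9}; Z2 = {s3, s5, s6, s7, s9}; fixed.
Sat(EF (full ∧ grant)) = {s3, s5, s6, s7, s9}
Sat((¬grant ∨ ¬start) ∧ (EF (full ∧ grant))) = {s3, s5, s6}
AG ((¬grant ∨ ¬start) ∧ (EF (full ∧ grant))): greatest fixpoint, start Z0 = {s3, s5, s6}, keep only states in Sat with every successor in Z. Z1 = {s3, s5}; Z2 = {s5}; fixed.
Sat(AG ((¬grant ∨ ¬start) ∧ (EF (full ∧ grant)))) = {s5}
EF (AG ((¬grant ∨ ¬start) ∧ (EF (full ∧ grant)))): least fixpoint, start Z0 = {s5}, add states with some successor in Z. Z1 = {s5, s9}; fixed.
Sat(EF (AG ((¬grant ∨ ¬start) ∧ (EF (full ∧ grant))))) = {s5, s9}
s5 ∈ Sat(EF (AG ((¬grant ∨ ¬start) ∧ (EF (full ∧ grant))))) = {s5, s9}, so the formula holds at s5.

Yes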